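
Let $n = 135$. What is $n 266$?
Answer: $35910$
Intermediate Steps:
$n 266 = 135 \cdot 266 = 35910$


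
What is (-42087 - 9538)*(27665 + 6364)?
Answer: -1756747125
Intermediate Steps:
(-42087 - 9538)*(27665 + 6364) = -51625*34029 = -1756747125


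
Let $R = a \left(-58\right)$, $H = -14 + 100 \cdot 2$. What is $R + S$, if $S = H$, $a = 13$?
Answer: $-568$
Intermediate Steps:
$H = 186$ ($H = -14 + 200 = 186$)
$R = -754$ ($R = 13 \left(-58\right) = -754$)
$S = 186$
$R + S = -754 + 186 = -568$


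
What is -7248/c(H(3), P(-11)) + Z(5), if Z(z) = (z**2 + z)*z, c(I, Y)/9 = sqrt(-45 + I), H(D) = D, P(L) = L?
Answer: 150 + 1208*I*sqrt(42)/63 ≈ 150.0 + 124.27*I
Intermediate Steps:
c(I, Y) = 9*sqrt(-45 + I)
Z(z) = z*(z + z**2) (Z(z) = (z + z**2)*z = z*(z + z**2))
-7248/c(H(3), P(-11)) + Z(5) = -7248*1/(9*sqrt(-45 + 3)) + 5**2*(1 + 5) = -7248*(-I*sqrt(42)/378) + 25*6 = -7248*(-I*sqrt(42)/378) + 150 = -(-1208)*I*sqrt(42)/63 + 150 = 1208*I*sqrt(42)/63 + 150 = 150 + 1208*I*sqrt(42)/63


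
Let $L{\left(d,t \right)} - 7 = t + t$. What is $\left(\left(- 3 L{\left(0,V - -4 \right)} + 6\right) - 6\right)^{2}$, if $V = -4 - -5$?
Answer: $2601$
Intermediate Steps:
$V = 1$ ($V = -4 + 5 = 1$)
$L{\left(d,t \right)} = 7 + 2 t$ ($L{\left(d,t \right)} = 7 + \left(t + t\right) = 7 + 2 t$)
$\left(\left(- 3 L{\left(0,V - -4 \right)} + 6\right) - 6\right)^{2} = \left(\left(- 3 \left(7 + 2 \left(1 - -4\right)\right) + 6\right) - 6\right)^{2} = \left(\left(- 3 \left(7 + 2 \left(1 + 4\right)\right) + 6\right) - 6\right)^{2} = \left(\left(- 3 \left(7 + 2 \cdot 5\right) + 6\right) - 6\right)^{2} = \left(\left(- 3 \left(7 + 10\right) + 6\right) - 6\right)^{2} = \left(\left(\left(-3\right) 17 + 6\right) - 6\right)^{2} = \left(\left(-51 + 6\right) - 6\right)^{2} = \left(-45 - 6\right)^{2} = \left(-51\right)^{2} = 2601$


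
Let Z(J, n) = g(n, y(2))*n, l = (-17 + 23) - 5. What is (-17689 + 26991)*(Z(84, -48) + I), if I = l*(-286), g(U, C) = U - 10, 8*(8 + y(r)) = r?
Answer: 23236396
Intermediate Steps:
y(r) = -8 + r/8
g(U, C) = -10 + U
l = 1 (l = 6 - 5 = 1)
Z(J, n) = n*(-10 + n) (Z(J, n) = (-10 + n)*n = n*(-10 + n))
I = -286 (I = 1*(-286) = -286)
(-17689 + 26991)*(Z(84, -48) + I) = (-17689 + 26991)*(-48*(-10 - 48) - 286) = 9302*(-48*(-58) - 286) = 9302*(2784 - 286) = 9302*2498 = 23236396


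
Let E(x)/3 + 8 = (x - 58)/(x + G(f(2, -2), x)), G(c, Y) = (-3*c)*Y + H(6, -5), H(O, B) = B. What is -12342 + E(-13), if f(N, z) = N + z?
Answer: -74125/6 ≈ -12354.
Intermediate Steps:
G(c, Y) = -5 - 3*Y*c (G(c, Y) = (-3*c)*Y - 5 = -3*Y*c - 5 = -5 - 3*Y*c)
E(x) = -24 + 3*(-58 + x)/(-5 + x) (E(x) = -24 + 3*((x - 58)/(x + (-5 - 3*x*(2 - 2)))) = -24 + 3*((-58 + x)/(x + (-5 - 3*x*0))) = -24 + 3*((-58 + x)/(x + (-5 + 0))) = -24 + 3*((-58 + x)/(x - 5)) = -24 + 3*((-58 + x)/(-5 + x)) = -24 + 3*(-58 + x)/(-5 + x))
-12342 + E(-13) = -12342 + 3*(18 + 7*(-13))/(5 - 1*(-13)) = -12342 + 3*(18 - 91)/(5 + 13) = -12342 + 3*(-73)/18 = -12342 + 3*(1/18)*(-73) = -12342 - 73/6 = -74125/6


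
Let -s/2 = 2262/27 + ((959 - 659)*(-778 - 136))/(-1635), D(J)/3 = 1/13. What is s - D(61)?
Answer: -6417299/12753 ≈ -503.20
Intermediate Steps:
D(J) = 3/13
s = -493412/981 (s = -2*(2262/27 + ((959 - 659)*(-778 - 136))/(-1635)) = -2*(2262*(1/27) + (300*(-914))*(-1/1635)) = -2*(754/9 - 274200*(-1/1635)) = -2*(754/9 + 18280/109) = -2*246706/981 = -493412/981 ≈ -502.97)
s - D(61) = -493412/981 - 1*3/13 = -493412/981 - 3/13 = -6417299/12753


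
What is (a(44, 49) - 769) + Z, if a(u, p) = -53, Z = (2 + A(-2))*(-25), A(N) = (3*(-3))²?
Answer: -2897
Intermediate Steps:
A(N) = 81 (A(N) = (-9)² = 81)
Z = -2075 (Z = (2 + 81)*(-25) = 83*(-25) = -2075)
(a(44, 49) - 769) + Z = (-53 - 769) - 2075 = -822 - 2075 = -2897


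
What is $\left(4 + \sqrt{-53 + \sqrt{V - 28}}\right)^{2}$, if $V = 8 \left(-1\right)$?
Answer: $\left(4 + \sqrt{-53 + 6 i}\right)^{2} \approx -33.709 + 64.334 i$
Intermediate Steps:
$V = -8$
$\left(4 + \sqrt{-53 + \sqrt{V - 28}}\right)^{2} = \left(4 + \sqrt{-53 + \sqrt{-8 - 28}}\right)^{2} = \left(4 + \sqrt{-53 + \sqrt{-36}}\right)^{2} = \left(4 + \sqrt{-53 + 6 i}\right)^{2}$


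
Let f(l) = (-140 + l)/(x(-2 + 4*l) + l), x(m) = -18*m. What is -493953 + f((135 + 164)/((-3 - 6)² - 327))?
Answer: -14860610744/30085 ≈ -4.9395e+5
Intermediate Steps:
f(l) = (-140 + l)/(36 - 71*l) (f(l) = (-140 + l)/(-18*(-2 + 4*l) + l) = (-140 + l)/((36 - 72*l) + l) = (-140 + l)/(36 - 71*l))
-493953 + f((135 + 164)/((-3 - 6)² - 327)) = -493953 + (-140 + (135 + 164)/((-3 - 6)² - 327))/(36 - 71*(135 + 164)/((-3 - 6)² - 327)) = -493953 + (-140 + 299/((-9)² - 327))/(36 - 21229/((-9)² - 327)) = -493953 + (-140 + 299/(81 - 327))/(36 - 21229/(81 - 327)) = -493953 + (-140 + 299/(-246))/(36 - 21229/(-246)) = -493953 + (-140 + 299*(-1/246))/(36 - 21229*(-1)/246) = -493953 + (-140 - 299/246)/(36 - 71*(-299/246)) = -493953 - 34739/246/(36 + 21229/246) = -493953 - 34739/246/(30085/246) = -493953 + (246/30085)*(-34739/246) = -493953 - 34739/30085 = -14860610744/30085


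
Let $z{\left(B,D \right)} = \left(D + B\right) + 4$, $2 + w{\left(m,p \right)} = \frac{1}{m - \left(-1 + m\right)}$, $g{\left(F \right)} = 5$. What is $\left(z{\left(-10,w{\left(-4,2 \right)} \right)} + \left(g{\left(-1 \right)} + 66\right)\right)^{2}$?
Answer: $4096$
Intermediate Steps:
$w{\left(m,p \right)} = -1$ ($w{\left(m,p \right)} = -2 + \frac{1}{m - \left(-1 + m\right)} = -2 + 1^{-1} = -2 + 1 = -1$)
$z{\left(B,D \right)} = 4 + B + D$ ($z{\left(B,D \right)} = \left(B + D\right) + 4 = 4 + B + D$)
$\left(z{\left(-10,w{\left(-4,2 \right)} \right)} + \left(g{\left(-1 \right)} + 66\right)\right)^{2} = \left(\left(4 - 10 - 1\right) + \left(5 + 66\right)\right)^{2} = \left(-7 + 71\right)^{2} = 64^{2} = 4096$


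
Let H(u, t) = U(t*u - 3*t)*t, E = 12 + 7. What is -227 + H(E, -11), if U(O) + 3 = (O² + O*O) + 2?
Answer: -681688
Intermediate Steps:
E = 19
U(O) = -1 + 2*O² (U(O) = -3 + ((O² + O*O) + 2) = -3 + ((O² + O²) + 2) = -3 + (2*O² + 2) = -3 + (2 + 2*O²) = -1 + 2*O²)
H(u, t) = t*(-1 + 2*(-3*t + t*u)²) (H(u, t) = (-1 + 2*(t*u - 3*t)²)*t = (-1 + 2*(-3*t + t*u)²)*t = t*(-1 + 2*(-3*t + t*u)²))
-227 + H(E, -11) = -227 + (-1*(-11) + 2*(-11)³*(-3 + 19)²) = -227 + (11 + 2*(-1331)*16²) = -227 + (11 + 2*(-1331)*256) = -227 + (11 - 681472) = -227 - 681461 = -681688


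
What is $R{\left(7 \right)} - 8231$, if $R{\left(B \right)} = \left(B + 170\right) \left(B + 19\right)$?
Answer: $-3629$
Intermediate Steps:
$R{\left(B \right)} = \left(19 + B\right) \left(170 + B\right)$ ($R{\left(B \right)} = \left(170 + B\right) \left(19 + B\right) = \left(19 + B\right) \left(170 + B\right)$)
$R{\left(7 \right)} - 8231 = \left(3230 + 7^{2} + 189 \cdot 7\right) - 8231 = \left(3230 + 49 + 1323\right) - 8231 = 4602 - 8231 = -3629$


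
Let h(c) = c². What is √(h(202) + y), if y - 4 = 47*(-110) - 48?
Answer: √35590 ≈ 188.65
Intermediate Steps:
y = -5214 (y = 4 + (47*(-110) - 48) = 4 + (-5170 - 48) = 4 - 5218 = -5214)
√(h(202) + y) = √(202² - 5214) = √(40804 - 5214) = √35590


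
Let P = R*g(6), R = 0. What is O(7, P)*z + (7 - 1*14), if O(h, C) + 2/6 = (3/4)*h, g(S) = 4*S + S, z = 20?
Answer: 274/3 ≈ 91.333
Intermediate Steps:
g(S) = 5*S
P = 0 (P = 0*(5*6) = 0*30 = 0)
O(h, C) = -1/3 + 3*h/4 (O(h, C) = -1/3 + (3/4)*h = -1/3 + (3*(1/4))*h = -1/3 + 3*h/4)
O(7, P)*z + (7 - 1*14) = (-1/3 + (3/4)*7)*20 + (7 - 1*14) = (-1/3 + 21/4)*20 + (7 - 14) = (59/12)*20 - 7 = 295/3 - 7 = 274/3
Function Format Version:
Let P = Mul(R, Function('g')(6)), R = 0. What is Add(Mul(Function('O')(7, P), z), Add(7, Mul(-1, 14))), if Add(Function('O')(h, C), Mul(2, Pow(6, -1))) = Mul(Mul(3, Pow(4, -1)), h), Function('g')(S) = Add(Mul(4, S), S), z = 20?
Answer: Rational(274, 3) ≈ 91.333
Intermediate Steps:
Function('g')(S) = Mul(5, S)
P = 0 (P = Mul(0, Mul(5, 6)) = Mul(0, 30) = 0)
Function('O')(h, C) = Add(Rational(-1, 3), Mul(Rational(3, 4), h)) (Function('O')(h, C) = Add(Rational(-1, 3), Mul(Mul(3, Pow(4, -1)), h)) = Add(Rational(-1, 3), Mul(Mul(3, Rational(1, 4)), h)) = Add(Rational(-1, 3), Mul(Rational(3, 4), h)))
Add(Mul(Function('O')(7, P), z), Add(7, Mul(-1, 14))) = Add(Mul(Add(Rational(-1, 3), Mul(Rational(3, 4), 7)), 20), Add(7, Mul(-1, 14))) = Add(Mul(Add(Rational(-1, 3), Rational(21, 4)), 20), Add(7, -14)) = Add(Mul(Rational(59, 12), 20), -7) = Add(Rational(295, 3), -7) = Rational(274, 3)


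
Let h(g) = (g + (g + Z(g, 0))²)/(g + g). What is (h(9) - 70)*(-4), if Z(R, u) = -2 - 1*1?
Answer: 270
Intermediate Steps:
Z(R, u) = -3 (Z(R, u) = -2 - 1 = -3)
h(g) = (g + (-3 + g)²)/(2*g) (h(g) = (g + (g - 3)²)/(g + g) = (g + (-3 + g)²)/((2*g)) = (g + (-3 + g)²)*(1/(2*g)) = (g + (-3 + g)²)/(2*g))
(h(9) - 70)*(-4) = ((½)*(9 + (-3 + 9)²)/9 - 70)*(-4) = ((½)*(⅑)*(9 + 6²) - 70)*(-4) = ((½)*(⅑)*(9 + 36) - 70)*(-4) = ((½)*(⅑)*45 - 70)*(-4) = (5/2 - 70)*(-4) = -135/2*(-4) = 270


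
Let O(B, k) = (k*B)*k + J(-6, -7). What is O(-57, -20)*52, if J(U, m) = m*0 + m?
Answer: -1185964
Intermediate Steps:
J(U, m) = m (J(U, m) = 0 + m = m)
O(B, k) = -7 + B*k**2 (O(B, k) = (k*B)*k - 7 = (B*k)*k - 7 = B*k**2 - 7 = -7 + B*k**2)
O(-57, -20)*52 = (-7 - 57*(-20)**2)*52 = (-7 - 57*400)*52 = (-7 - 22800)*52 = -22807*52 = -1185964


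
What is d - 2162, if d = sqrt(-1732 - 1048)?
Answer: -2162 + 2*I*sqrt(695) ≈ -2162.0 + 52.726*I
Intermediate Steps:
d = 2*I*sqrt(695) (d = sqrt(-2780) = 2*I*sqrt(695) ≈ 52.726*I)
d - 2162 = 2*I*sqrt(695) - 2162 = -2162 + 2*I*sqrt(695)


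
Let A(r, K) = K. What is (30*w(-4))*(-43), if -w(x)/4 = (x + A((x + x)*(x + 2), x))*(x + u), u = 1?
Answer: 123840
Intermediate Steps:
w(x) = -8*x*(1 + x) (w(x) = -4*(x + x)*(x + 1) = -4*2*x*(1 + x) = -8*x*(1 + x))
(30*w(-4))*(-43) = (30*(8*(-4)*(-1 - 1*(-4))))*(-43) = (30*(8*(-4)*(-1 + 4)))*(-43) = (30*(8*(-4)*3))*(-43) = (30*(-96))*(-43) = -2880*(-43) = 123840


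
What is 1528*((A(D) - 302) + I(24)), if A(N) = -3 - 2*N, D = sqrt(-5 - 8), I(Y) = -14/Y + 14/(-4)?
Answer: -1416838/3 - 3056*I*sqrt(13) ≈ -4.7228e+5 - 11019.0*I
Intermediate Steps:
I(Y) = -7/2 - 14/Y (I(Y) = -14/Y + 14*(-1/4) = -14/Y - 7/2 = -7/2 - 14/Y)
D = I*sqrt(13) (D = sqrt(-13) = I*sqrt(13) ≈ 3.6056*I)
1528*((A(D) - 302) + I(24)) = 1528*(((-3 - 2*I*sqrt(13)) - 302) + (-7/2 - 14/24)) = 1528*(((-3 - 2*I*sqrt(13)) - 302) + (-7/2 - 14*1/24)) = 1528*((-305 - 2*I*sqrt(13)) + (-7/2 - 7/12)) = 1528*((-305 - 2*I*sqrt(13)) - 49/12) = 1528*(-3709/12 - 2*I*sqrt(13)) = -1416838/3 - 3056*I*sqrt(13)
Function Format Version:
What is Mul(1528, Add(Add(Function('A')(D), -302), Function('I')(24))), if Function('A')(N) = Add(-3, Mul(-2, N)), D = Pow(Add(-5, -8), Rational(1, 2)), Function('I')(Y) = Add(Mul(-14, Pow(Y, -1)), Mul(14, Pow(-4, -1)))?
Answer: Add(Rational(-1416838, 3), Mul(-3056, I, Pow(13, Rational(1, 2)))) ≈ Add(-4.7228e+5, Mul(-11019., I))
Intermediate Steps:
Function('I')(Y) = Add(Rational(-7, 2), Mul(-14, Pow(Y, -1))) (Function('I')(Y) = Add(Mul(-14, Pow(Y, -1)), Mul(14, Rational(-1, 4))) = Add(Mul(-14, Pow(Y, -1)), Rational(-7, 2)) = Add(Rational(-7, 2), Mul(-14, Pow(Y, -1))))
D = Mul(I, Pow(13, Rational(1, 2))) (D = Pow(-13, Rational(1, 2)) = Mul(I, Pow(13, Rational(1, 2))) ≈ Mul(3.6056, I))
Mul(1528, Add(Add(Function('A')(D), -302), Function('I')(24))) = Mul(1528, Add(Add(Add(-3, Mul(-2, Mul(I, Pow(13, Rational(1, 2))))), -302), Add(Rational(-7, 2), Mul(-14, Pow(24, -1))))) = Mul(1528, Add(Add(Add(-3, Mul(-2, I, Pow(13, Rational(1, 2)))), -302), Add(Rational(-7, 2), Mul(-14, Rational(1, 24))))) = Mul(1528, Add(Add(-305, Mul(-2, I, Pow(13, Rational(1, 2)))), Add(Rational(-7, 2), Rational(-7, 12)))) = Mul(1528, Add(Add(-305, Mul(-2, I, Pow(13, Rational(1, 2)))), Rational(-49, 12))) = Mul(1528, Add(Rational(-3709, 12), Mul(-2, I, Pow(13, Rational(1, 2))))) = Add(Rational(-1416838, 3), Mul(-3056, I, Pow(13, Rational(1, 2))))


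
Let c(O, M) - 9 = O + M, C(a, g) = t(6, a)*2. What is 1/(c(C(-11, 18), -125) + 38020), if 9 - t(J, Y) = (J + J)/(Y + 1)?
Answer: 5/189622 ≈ 2.6368e-5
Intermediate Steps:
t(J, Y) = 9 - 2*J/(1 + Y) (t(J, Y) = 9 - (J + J)/(Y + 1) = 9 - 2*J/(1 + Y))
C(a, g) = 2*(-3 + 9*a)/(1 + a) (C(a, g) = ((9 - 2*6 + 9*a)/(1 + a))*2 = ((9 - 12 + 9*a)/(1 + a))*2 = ((-3 + 9*a)/(1 + a))*2 = 2*(-3 + 9*a)/(1 + a))
c(O, M) = 9 + M + O (c(O, M) = 9 + (O + M) = 9 + (M + O) = 9 + M + O)
1/(c(C(-11, 18), -125) + 38020) = 1/((9 - 125 + 6*(-1 + 3*(-11))/(1 - 11)) + 38020) = 1/((9 - 125 + 6*(-1 - 33)/(-10)) + 38020) = 1/((9 - 125 + 6*(-⅒)*(-34)) + 38020) = 1/((9 - 125 + 102/5) + 38020) = 1/(-478/5 + 38020) = 1/(189622/5) = 5/189622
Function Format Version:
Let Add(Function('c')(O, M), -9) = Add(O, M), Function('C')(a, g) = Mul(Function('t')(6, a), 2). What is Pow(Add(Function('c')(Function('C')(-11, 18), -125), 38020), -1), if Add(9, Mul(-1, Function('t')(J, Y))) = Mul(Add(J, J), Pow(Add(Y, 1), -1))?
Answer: Rational(5, 189622) ≈ 2.6368e-5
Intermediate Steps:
Function('t')(J, Y) = Add(9, Mul(-2, J, Pow(Add(1, Y), -1))) (Function('t')(J, Y) = Add(9, Mul(-1, Mul(Add(J, J), Pow(Add(Y, 1), -1)))) = Add(9, Mul(-1, Mul(Mul(2, J), Pow(Add(1, Y), -1)))) = Add(9, Mul(-1, Mul(2, J, Pow(Add(1, Y), -1)))) = Add(9, Mul(-2, J, Pow(Add(1, Y), -1))))
Function('C')(a, g) = Mul(2, Pow(Add(1, a), -1), Add(-3, Mul(9, a))) (Function('C')(a, g) = Mul(Mul(Pow(Add(1, a), -1), Add(9, Mul(-2, 6), Mul(9, a))), 2) = Mul(Mul(Pow(Add(1, a), -1), Add(9, -12, Mul(9, a))), 2) = Mul(Mul(Pow(Add(1, a), -1), Add(-3, Mul(9, a))), 2) = Mul(2, Pow(Add(1, a), -1), Add(-3, Mul(9, a))))
Function('c')(O, M) = Add(9, M, O) (Function('c')(O, M) = Add(9, Add(O, M)) = Add(9, Add(M, O)) = Add(9, M, O))
Pow(Add(Function('c')(Function('C')(-11, 18), -125), 38020), -1) = Pow(Add(Add(9, -125, Mul(6, Pow(Add(1, -11), -1), Add(-1, Mul(3, -11)))), 38020), -1) = Pow(Add(Add(9, -125, Mul(6, Pow(-10, -1), Add(-1, -33))), 38020), -1) = Pow(Add(Add(9, -125, Mul(6, Rational(-1, 10), -34)), 38020), -1) = Pow(Add(Add(9, -125, Rational(102, 5)), 38020), -1) = Pow(Add(Rational(-478, 5), 38020), -1) = Pow(Rational(189622, 5), -1) = Rational(5, 189622)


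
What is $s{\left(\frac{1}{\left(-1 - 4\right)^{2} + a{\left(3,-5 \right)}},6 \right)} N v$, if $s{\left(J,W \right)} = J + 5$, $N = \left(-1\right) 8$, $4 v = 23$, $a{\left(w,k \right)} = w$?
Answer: $- \frac{3243}{14} \approx -231.64$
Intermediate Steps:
$v = \frac{23}{4}$ ($v = \frac{1}{4} \cdot 23 = \frac{23}{4} \approx 5.75$)
$N = -8$
$s{\left(J,W \right)} = 5 + J$
$s{\left(\frac{1}{\left(-1 - 4\right)^{2} + a{\left(3,-5 \right)}},6 \right)} N v = \left(5 + \frac{1}{\left(-1 - 4\right)^{2} + 3}\right) \left(-8\right) \frac{23}{4} = \left(5 + \frac{1}{\left(-5\right)^{2} + 3}\right) \left(-8\right) \frac{23}{4} = \left(5 + \frac{1}{25 + 3}\right) \left(-8\right) \frac{23}{4} = \left(5 + \frac{1}{28}\right) \left(-8\right) \frac{23}{4} = \frac{141}{28} \left(-8\right) \frac{23}{4} = \left(- \frac{282}{7}\right) \frac{23}{4} = - \frac{3243}{14}$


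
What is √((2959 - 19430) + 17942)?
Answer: √1471 ≈ 38.354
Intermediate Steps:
√((2959 - 19430) + 17942) = √(-16471 + 17942) = √1471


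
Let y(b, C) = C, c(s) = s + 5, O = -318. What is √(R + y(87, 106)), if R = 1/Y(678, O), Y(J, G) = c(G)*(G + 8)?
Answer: √997971112430/97030 ≈ 10.296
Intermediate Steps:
c(s) = 5 + s
Y(J, G) = (5 + G)*(8 + G) (Y(J, G) = (5 + G)*(G + 8) = (5 + G)*(8 + G))
R = 1/97030 (R = 1/((5 - 318)*(8 - 318)) = 1/(-313*(-310)) = 1/97030 ≈ 1.0306e-5)
√(R + y(87, 106)) = √(1/97030 + 106) = √(10285181/97030) = √997971112430/97030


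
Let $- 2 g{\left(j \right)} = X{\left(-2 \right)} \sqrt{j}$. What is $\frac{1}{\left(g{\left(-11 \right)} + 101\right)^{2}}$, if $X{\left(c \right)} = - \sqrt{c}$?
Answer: $\frac{4}{\left(202 - \sqrt{22}\right)^{2}} \approx 0.00010275$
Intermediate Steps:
$g{\left(j \right)} = \frac{i \sqrt{2} \sqrt{j}}{2}$ ($g{\left(j \right)} = - \frac{- \sqrt{-2} \sqrt{j}}{2} = - \frac{- i \sqrt{2} \sqrt{j}}{2} = - \frac{\left(-1\right) i \sqrt{2} \sqrt{j}}{2} = \frac{i \sqrt{2} \sqrt{j}}{2}$)
$\frac{1}{\left(g{\left(-11 \right)} + 101\right)^{2}} = \frac{1}{\left(\frac{i \sqrt{2} \sqrt{-11}}{2} + 101\right)^{2}} = \frac{1}{\left(\frac{i \sqrt{2} i \sqrt{11}}{2} + 101\right)^{2}} = \frac{1}{\left(- \frac{\sqrt{22}}{2} + 101\right)^{2}} = \frac{1}{\left(101 - \frac{\sqrt{22}}{2}\right)^{2}}$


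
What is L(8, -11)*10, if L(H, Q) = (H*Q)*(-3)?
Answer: 2640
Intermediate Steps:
L(H, Q) = -3*H*Q
L(8, -11)*10 = -3*8*(-11)*10 = 264*10 = 2640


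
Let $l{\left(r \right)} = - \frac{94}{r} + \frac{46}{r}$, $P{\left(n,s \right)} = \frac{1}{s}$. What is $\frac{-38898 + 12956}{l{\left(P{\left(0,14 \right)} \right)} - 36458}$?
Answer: $\frac{12971}{18565} \approx 0.69868$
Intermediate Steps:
$l{\left(r \right)} = - \frac{48}{r}$
$\frac{-38898 + 12956}{l{\left(P{\left(0,14 \right)} \right)} - 36458} = \frac{-38898 + 12956}{- \frac{48}{\frac{1}{14}} - 36458} = - \frac{25942}{- 48 \frac{1}{\frac{1}{14}} - 36458} = - \frac{25942}{\left(-48\right) 14 - 36458} = - \frac{25942}{-672 - 36458} = - \frac{25942}{-37130} = \left(-25942\right) \left(- \frac{1}{37130}\right) = \frac{12971}{18565}$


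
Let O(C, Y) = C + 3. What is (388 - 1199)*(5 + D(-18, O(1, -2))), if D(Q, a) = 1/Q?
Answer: -72179/18 ≈ -4009.9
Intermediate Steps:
O(C, Y) = 3 + C
(388 - 1199)*(5 + D(-18, O(1, -2))) = (388 - 1199)*(5 + 1/(-18)) = -811*(5 - 1/18) = -811*89/18 = -72179/18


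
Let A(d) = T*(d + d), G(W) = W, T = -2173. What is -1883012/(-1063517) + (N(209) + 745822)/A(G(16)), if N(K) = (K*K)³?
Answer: -88638450658894391139/73952718112 ≈ -1.1986e+9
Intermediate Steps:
A(d) = -4346*d (A(d) = -2173*(d + d) = -4346*d)
N(K) = K⁶ (N(K) = (K²)³ = K⁶)
-1883012/(-1063517) + (N(209) + 745822)/A(G(16)) = -1883012/(-1063517) + (209⁶ + 745822)/((-4346*16)) = -1883012*(-1/1063517) + (83344647990241 + 745822)/(-69536) = 1883012/1063517 + 83344648736063*(-1/69536) = 1883012/1063517 - 83344648736063/69536 = -88638450658894391139/73952718112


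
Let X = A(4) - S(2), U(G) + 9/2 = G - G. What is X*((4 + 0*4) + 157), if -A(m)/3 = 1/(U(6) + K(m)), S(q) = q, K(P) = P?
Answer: 644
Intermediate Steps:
U(G) = -9/2 (U(G) = -9/2 + (G - G) = -9/2 + 0 = -9/2)
A(m) = -3/(-9/2 + m)
X = 4 (X = -6/(-9 + 2*4) - 1*2 = -6/(-9 + 8) - 2 = -6/(-1) - 2 = -6*(-1) - 2 = 6 - 2 = 4)
X*((4 + 0*4) + 157) = 4*((4 + 0*4) + 157) = 4*((4 + 0) + 157) = 4*(4 + 157) = 4*161 = 644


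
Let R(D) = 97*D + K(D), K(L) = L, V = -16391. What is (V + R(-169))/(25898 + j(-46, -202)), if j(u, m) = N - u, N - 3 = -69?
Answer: -32953/25878 ≈ -1.2734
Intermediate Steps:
N = -66 (N = 3 - 69 = -66)
j(u, m) = -66 - u
R(D) = 98*D (R(D) = 97*D + D = 98*D)
(V + R(-169))/(25898 + j(-46, -202)) = (-16391 + 98*(-169))/(25898 + (-66 - 1*(-46))) = (-16391 - 16562)/(25898 + (-66 + 46)) = -32953/(25898 - 20) = -32953/25878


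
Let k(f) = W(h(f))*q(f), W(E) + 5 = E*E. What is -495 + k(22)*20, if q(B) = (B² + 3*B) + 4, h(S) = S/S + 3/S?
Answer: -5032045/121 ≈ -41587.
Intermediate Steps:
h(S) = 1 + 3/S
q(B) = 4 + B² + 3*B
W(E) = -5 + E² (W(E) = -5 + E*E = -5 + E²)
k(f) = (-5 + (3 + f)²/f²)*(4 + f² + 3*f) (k(f) = (-5 + ((3 + f)/f)²)*(4 + f² + 3*f) = (-5 + (3 + f)²/f²)*(4 + f² + 3*f))
-495 + k(22)*20 = -495 + (((3 + 22)² - 5*22²)*(4 + 22² + 3*22)/22²)*20 = -495 + ((25² - 5*484)*(4 + 484 + 66)/484)*20 = -495 + ((1/484)*(625 - 2420)*554)*20 = -495 + ((1/484)*(-1795)*554)*20 = -495 - 497215/242*20 = -495 - 4972150/121 = -5032045/121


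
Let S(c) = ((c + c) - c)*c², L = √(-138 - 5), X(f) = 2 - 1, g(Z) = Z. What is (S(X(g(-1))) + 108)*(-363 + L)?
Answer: -39567 + 109*I*√143 ≈ -39567.0 + 1303.5*I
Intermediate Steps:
X(f) = 1
L = I*√143 (L = √(-143) = I*√143 ≈ 11.958*I)
S(c) = c³ (S(c) = (2*c - c)*c² = c*c² = c³)
(S(X(g(-1))) + 108)*(-363 + L) = (1³ + 108)*(-363 + I*√143) = (1 + 108)*(-363 + I*√143) = 109*(-363 + I*√143) = -39567 + 109*I*√143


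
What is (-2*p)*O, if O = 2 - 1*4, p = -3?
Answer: -12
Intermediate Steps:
O = -2 (O = 2 - 4 = -2)
(-2*p)*O = -2*(-3)*(-2) = 6*(-2) = -12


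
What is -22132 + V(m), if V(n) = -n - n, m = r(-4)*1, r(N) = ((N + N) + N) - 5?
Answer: -22098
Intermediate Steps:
r(N) = -5 + 3*N (r(N) = (2*N + N) - 5 = 3*N - 5 = -5 + 3*N)
m = -17 (m = (-5 + 3*(-4))*1 = (-5 - 12)*1 = -17*1 = -17)
V(n) = -2*n
-22132 + V(m) = -22132 - 2*(-17) = -22132 + 34 = -22098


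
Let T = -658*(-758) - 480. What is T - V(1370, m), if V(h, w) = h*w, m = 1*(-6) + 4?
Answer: 501024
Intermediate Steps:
m = -2 (m = -6 + 4 = -2)
T = 498284 (T = 498764 - 480 = 498284)
T - V(1370, m) = 498284 - 1370*(-2) = 498284 - 1*(-2740) = 498284 + 2740 = 501024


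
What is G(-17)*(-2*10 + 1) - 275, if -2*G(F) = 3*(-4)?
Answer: -389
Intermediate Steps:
G(F) = 6 (G(F) = -3*(-4)/2 = -½*(-12) = 6)
G(-17)*(-2*10 + 1) - 275 = 6*(-2*10 + 1) - 275 = 6*(-20 + 1) - 275 = 6*(-19) - 275 = -114 - 275 = -389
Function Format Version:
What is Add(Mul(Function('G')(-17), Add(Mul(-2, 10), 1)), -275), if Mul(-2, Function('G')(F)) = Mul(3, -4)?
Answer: -389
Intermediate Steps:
Function('G')(F) = 6 (Function('G')(F) = Mul(Rational(-1, 2), Mul(3, -4)) = Mul(Rational(-1, 2), -12) = 6)
Add(Mul(Function('G')(-17), Add(Mul(-2, 10), 1)), -275) = Add(Mul(6, Add(Mul(-2, 10), 1)), -275) = Add(Mul(6, Add(-20, 1)), -275) = Add(Mul(6, -19), -275) = Add(-114, -275) = -389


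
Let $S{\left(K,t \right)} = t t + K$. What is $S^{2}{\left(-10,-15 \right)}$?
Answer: $46225$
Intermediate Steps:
$S{\left(K,t \right)} = K + t^{2}$ ($S{\left(K,t \right)} = t^{2} + K = K + t^{2}$)
$S^{2}{\left(-10,-15 \right)} = \left(-10 + \left(-15\right)^{2}\right)^{2} = \left(-10 + 225\right)^{2} = 215^{2} = 46225$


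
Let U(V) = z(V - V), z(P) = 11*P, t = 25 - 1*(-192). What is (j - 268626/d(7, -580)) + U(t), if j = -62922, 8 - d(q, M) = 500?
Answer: -5114833/82 ≈ -62376.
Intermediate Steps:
d(q, M) = -492 (d(q, M) = 8 - 1*500 = 8 - 500 = -492)
t = 217 (t = 25 + 192 = 217)
U(V) = 0 (U(V) = 11*(V - V) = 11*0 = 0)
(j - 268626/d(7, -580)) + U(t) = (-62922 - 268626/(-492)) + 0 = (-62922 - 268626*(-1/492)) + 0 = (-62922 + 44771/82) + 0 = -5114833/82 + 0 = -5114833/82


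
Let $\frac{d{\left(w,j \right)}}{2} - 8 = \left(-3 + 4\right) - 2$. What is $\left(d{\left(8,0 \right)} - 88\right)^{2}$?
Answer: $5476$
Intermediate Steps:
$d{\left(w,j \right)} = 14$ ($d{\left(w,j \right)} = 16 + 2 \left(\left(-3 + 4\right) - 2\right) = 16 + 2 \left(1 - 2\right) = 16 + 2 \left(-1\right) = 16 - 2 = 14$)
$\left(d{\left(8,0 \right)} - 88\right)^{2} = \left(14 - 88\right)^{2} = \left(-74\right)^{2} = 5476$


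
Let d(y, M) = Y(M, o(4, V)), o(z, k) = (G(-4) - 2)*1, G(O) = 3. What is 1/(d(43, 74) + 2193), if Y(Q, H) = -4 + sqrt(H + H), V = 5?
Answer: 2189/4791719 - sqrt(2)/4791719 ≈ 0.00045653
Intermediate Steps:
o(z, k) = 1 (o(z, k) = (3 - 2)*1 = 1*1 = 1)
Y(Q, H) = -4 + sqrt(2)*sqrt(H) (Y(Q, H) = -4 + sqrt(2*H) = -4 + sqrt(2)*sqrt(H))
d(y, M) = -4 + sqrt(2) (d(y, M) = -4 + sqrt(2)*sqrt(1) = -4 + sqrt(2)*1 = -4 + sqrt(2))
1/(d(43, 74) + 2193) = 1/((-4 + sqrt(2)) + 2193) = 1/(2189 + sqrt(2))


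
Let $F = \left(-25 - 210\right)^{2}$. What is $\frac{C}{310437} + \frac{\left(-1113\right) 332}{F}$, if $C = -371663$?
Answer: $- \frac{135236527667}{17143883325} \approx -7.8883$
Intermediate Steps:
$F = 55225$ ($F = \left(-235\right)^{2} = 55225$)
$\frac{C}{310437} + \frac{\left(-1113\right) 332}{F} = - \frac{371663}{310437} + \frac{\left(-1113\right) 332}{55225} = \left(-371663\right) \frac{1}{310437} - \frac{369516}{55225} = - \frac{371663}{310437} - \frac{369516}{55225} = - \frac{135236527667}{17143883325}$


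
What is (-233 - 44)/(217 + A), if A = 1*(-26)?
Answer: -277/191 ≈ -1.4503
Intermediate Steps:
A = -26
(-233 - 44)/(217 + A) = (-233 - 44)/(217 - 26) = -277/191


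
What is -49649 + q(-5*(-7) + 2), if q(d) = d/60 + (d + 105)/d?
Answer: -110210891/2220 ≈ -49645.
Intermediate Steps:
q(d) = d/60 + (105 + d)/d (q(d) = d*(1/60) + (105 + d)/d = d/60 + (105 + d)/d)
-49649 + q(-5*(-7) + 2) = -49649 + (1 + 105/(-5*(-7) + 2) + (-5*(-7) + 2)/60) = -49649 + (1 + 105/(35 + 2) + (35 + 2)/60) = -49649 + (1 + 105/37 + (1/60)*37) = -49649 + (1 + 105*(1/37) + 37/60) = -49649 + (1 + 105/37 + 37/60) = -49649 + 9889/2220 = -110210891/2220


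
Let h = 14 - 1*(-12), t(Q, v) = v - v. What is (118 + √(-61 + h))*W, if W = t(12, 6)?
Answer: 0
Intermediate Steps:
t(Q, v) = 0
W = 0
h = 26 (h = 14 + 12 = 26)
(118 + √(-61 + h))*W = (118 + √(-61 + 26))*0 = (118 + √(-35))*0 = (118 + I*√35)*0 = 0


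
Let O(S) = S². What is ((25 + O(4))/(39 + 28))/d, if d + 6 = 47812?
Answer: 1/78122 ≈ 1.2800e-5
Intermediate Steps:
d = 47806 (d = -6 + 47812 = 47806)
((25 + O(4))/(39 + 28))/d = ((25 + 4²)/(39 + 28))/47806 = ((25 + 16)/67)*(1/47806) = (41*(1/67))*(1/47806) = (41/67)*(1/47806) = 1/78122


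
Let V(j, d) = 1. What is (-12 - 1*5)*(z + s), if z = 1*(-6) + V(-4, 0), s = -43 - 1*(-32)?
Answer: 272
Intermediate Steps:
s = -11 (s = -43 + 32 = -11)
z = -5 (z = 1*(-6) + 1 = -6 + 1 = -5)
(-12 - 1*5)*(z + s) = (-12 - 1*5)*(-5 - 11) = (-12 - 5)*(-16) = -17*(-16) = 272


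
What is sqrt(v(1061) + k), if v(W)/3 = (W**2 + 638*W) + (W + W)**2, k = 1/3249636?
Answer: sqrt(49940376491654743965)/1624818 ≈ 4349.3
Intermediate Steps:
k = 1/3249636 ≈ 3.0773e-7
v(W) = 15*W**2 + 1914*W (v(W) = 3*((W**2 + 638*W) + (W + W)**2) = 3*((W**2 + 638*W) + (2*W)**2) = 3*((W**2 + 638*W) + 4*W**2) = 3*(5*W**2 + 638*W) = 15*W**2 + 1914*W)
sqrt(v(1061) + k) = sqrt(3*1061*(638 + 5*1061) + 1/3249636) = sqrt(3*1061*(638 + 5305) + 1/3249636) = sqrt(3*1061*5943 + 1/3249636) = sqrt(18916569 + 1/3249636) = sqrt(61471963618885/3249636) = sqrt(49940376491654743965)/1624818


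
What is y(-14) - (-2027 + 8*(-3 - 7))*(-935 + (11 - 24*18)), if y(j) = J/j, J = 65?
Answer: -39999353/14 ≈ -2.8571e+6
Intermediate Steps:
y(j) = 65/j
y(-14) - (-2027 + 8*(-3 - 7))*(-935 + (11 - 24*18)) = 65/(-14) - (-2027 + 8*(-3 - 7))*(-935 + (11 - 24*18)) = 65*(-1/14) - (-2027 + 8*(-10))*(-935 + (11 - 432)) = -65/14 - (-2027 - 80)*(-935 - 421) = -65/14 - (-2107)*(-1356) = -65/14 - 1*2857092 = -65/14 - 2857092 = -39999353/14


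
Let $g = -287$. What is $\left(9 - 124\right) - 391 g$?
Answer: $112102$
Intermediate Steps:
$\left(9 - 124\right) - 391 g = \left(9 - 124\right) - -112217 = -115 + 112217 = 112102$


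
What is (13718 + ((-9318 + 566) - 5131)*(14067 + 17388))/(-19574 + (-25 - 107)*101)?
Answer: 436676047/32906 ≈ 13270.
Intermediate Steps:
(13718 + ((-9318 + 566) - 5131)*(14067 + 17388))/(-19574 + (-25 - 107)*101) = (13718 + (-8752 - 5131)*31455)/(-19574 - 132*101) = (13718 - 13883*31455)/(-19574 - 13332) = (13718 - 436689765)/(-32906) = -436676047*(-1/32906) = 436676047/32906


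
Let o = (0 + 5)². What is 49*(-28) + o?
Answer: -1347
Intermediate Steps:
o = 25 (o = 5² = 25)
49*(-28) + o = 49*(-28) + 25 = -1372 + 25 = -1347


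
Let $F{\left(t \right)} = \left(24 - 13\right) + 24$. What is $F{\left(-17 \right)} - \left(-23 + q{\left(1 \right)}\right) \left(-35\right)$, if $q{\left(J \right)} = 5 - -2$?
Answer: $-525$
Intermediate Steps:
$q{\left(J \right)} = 7$ ($q{\left(J \right)} = 5 + 2 = 7$)
$F{\left(t \right)} = 35$ ($F{\left(t \right)} = 11 + 24 = 35$)
$F{\left(-17 \right)} - \left(-23 + q{\left(1 \right)}\right) \left(-35\right) = 35 - \left(-23 + 7\right) \left(-35\right) = 35 - \left(-16\right) \left(-35\right) = 35 - 560 = -525$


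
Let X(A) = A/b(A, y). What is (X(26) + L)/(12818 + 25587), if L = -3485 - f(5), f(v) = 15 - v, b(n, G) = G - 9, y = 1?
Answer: -13993/153620 ≈ -0.091088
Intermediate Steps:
b(n, G) = -9 + G
L = -3495 (L = -3485 - (15 - 1*5) = -3485 - (15 - 5) = -3485 - 1*10 = -3485 - 10 = -3495)
X(A) = -A/8 (X(A) = A/(-9 + 1) = A/(-8) = A*(-⅛) = -A/8)
(X(26) + L)/(12818 + 25587) = (-⅛*26 - 3495)/(12818 + 25587) = (-13/4 - 3495)/38405 = -13993/4*1/38405 = -13993/153620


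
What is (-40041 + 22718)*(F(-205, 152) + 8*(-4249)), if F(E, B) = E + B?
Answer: 589761535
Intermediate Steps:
F(E, B) = B + E
(-40041 + 22718)*(F(-205, 152) + 8*(-4249)) = (-40041 + 22718)*((152 - 205) + 8*(-4249)) = -17323*(-53 - 33992) = -17323*(-34045) = 589761535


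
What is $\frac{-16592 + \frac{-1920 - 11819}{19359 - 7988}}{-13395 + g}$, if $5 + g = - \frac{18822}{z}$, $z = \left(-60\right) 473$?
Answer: $\frac{892462884830}{720681051173} \approx 1.2384$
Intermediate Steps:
$z = -28380$
$g = - \frac{20513}{4730}$ ($g = -5 - \frac{18822}{-28380} = -5 - - \frac{3137}{4730} = -5 + \frac{3137}{4730} = - \frac{20513}{4730} \approx -4.3368$)
$\frac{-16592 + \frac{-1920 - 11819}{19359 - 7988}}{-13395 + g} = \frac{-16592 + \frac{-1920 - 11819}{19359 - 7988}}{-13395 - \frac{20513}{4730}} = \frac{-16592 - \frac{13739}{11371}}{- \frac{63378863}{4730}} = \left(-16592 - \frac{13739}{11371}\right) \left(- \frac{4730}{63378863}\right) = \left(- \frac{188681371}{11371}\right) \left(- \frac{4730}{63378863}\right) = \frac{892462884830}{720681051173}$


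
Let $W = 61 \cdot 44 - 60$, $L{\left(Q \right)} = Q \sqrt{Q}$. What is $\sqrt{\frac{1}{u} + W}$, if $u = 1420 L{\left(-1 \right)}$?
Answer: $\frac{\sqrt{1322758400 + 355 i}}{710} \approx 51.225 + 6.8738 \cdot 10^{-6} i$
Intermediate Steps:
$L{\left(Q \right)} = Q^{\frac{3}{2}}$
$u = - 1420 i$ ($u = 1420 \left(-1\right)^{\frac{3}{2}} = 1420 \left(- i\right) = - 1420 i \approx - 1420.0 i$)
$W = 2624$ ($W = 2684 - 60 = 2624$)
$\sqrt{\frac{1}{u} + W} = \sqrt{\frac{1}{\left(-1420\right) i} + 2624} = \sqrt{\frac{i}{1420} + 2624} = \sqrt{2624 + \frac{i}{1420}}$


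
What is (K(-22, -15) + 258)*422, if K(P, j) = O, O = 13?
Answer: 114362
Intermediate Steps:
K(P, j) = 13
(K(-22, -15) + 258)*422 = (13 + 258)*422 = 271*422 = 114362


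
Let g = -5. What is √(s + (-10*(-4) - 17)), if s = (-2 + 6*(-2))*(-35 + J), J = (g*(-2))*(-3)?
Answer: √933 ≈ 30.545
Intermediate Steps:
J = -30 (J = -5*(-2)*(-3) = 10*(-3) = -30)
s = 910 (s = (-2 + 6*(-2))*(-35 - 30) = (-2 - 12)*(-65) = -14*(-65) = 910)
√(s + (-10*(-4) - 17)) = √(910 + (-10*(-4) - 17)) = √(910 + (40 - 17)) = √(910 + 23) = √933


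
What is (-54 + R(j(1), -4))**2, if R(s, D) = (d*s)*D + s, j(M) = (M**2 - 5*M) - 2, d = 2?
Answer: 144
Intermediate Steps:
j(M) = -2 + M**2 - 5*M
R(s, D) = s + 2*D*s (R(s, D) = (2*s)*D + s = 2*D*s + s = s + 2*D*s)
(-54 + R(j(1), -4))**2 = (-54 + (-2 + 1**2 - 5*1)*(1 + 2*(-4)))**2 = (-54 + (-2 + 1 - 5)*(1 - 8))**2 = (-54 - 6*(-7))**2 = (-54 + 42)**2 = (-12)**2 = 144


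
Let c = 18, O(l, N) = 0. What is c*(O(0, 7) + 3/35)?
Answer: 54/35 ≈ 1.5429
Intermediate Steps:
c*(O(0, 7) + 3/35) = 18*(0 + 3/35) = 18*(3/35) = 54/35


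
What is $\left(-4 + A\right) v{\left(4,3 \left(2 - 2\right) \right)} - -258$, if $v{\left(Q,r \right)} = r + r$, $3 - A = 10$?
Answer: $258$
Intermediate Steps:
$A = -7$ ($A = 3 - 10 = -7$)
$v{\left(Q,r \right)} = 2 r$
$\left(-4 + A\right) v{\left(4,3 \left(2 - 2\right) \right)} - -258 = \left(-4 - 7\right) 2 \cdot 3 \left(2 - 2\right) - -258 = - 11 \cdot 2 \cdot 3 \cdot 0 + 258 = - 11 \cdot 2 \cdot 0 + 258 = \left(-11\right) 0 + 258 = 0 + 258 = 258$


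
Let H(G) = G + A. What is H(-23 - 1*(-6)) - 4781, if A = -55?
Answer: -4853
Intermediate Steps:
H(G) = -55 + G (H(G) = G - 55 = -55 + G)
H(-23 - 1*(-6)) - 4781 = (-55 + (-23 - 1*(-6))) - 4781 = (-55 + (-23 + 6)) - 4781 = (-55 - 17) - 4781 = -72 - 4781 = -4853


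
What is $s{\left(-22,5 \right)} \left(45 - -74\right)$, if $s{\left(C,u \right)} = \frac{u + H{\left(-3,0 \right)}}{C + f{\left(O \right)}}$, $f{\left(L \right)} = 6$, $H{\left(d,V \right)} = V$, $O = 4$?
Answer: $- \frac{595}{16} \approx -37.188$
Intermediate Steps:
$s{\left(C,u \right)} = \frac{u}{6 + C}$ ($s{\left(C,u \right)} = \frac{u + 0}{C + 6} = \frac{u}{6 + C}$)
$s{\left(-22,5 \right)} \left(45 - -74\right) = \frac{5}{6 - 22} \left(45 - -74\right) = \frac{5}{-16} \left(45 + 74\right) = 5 \left(- \frac{1}{16}\right) 119 = \left(- \frac{5}{16}\right) 119 = - \frac{595}{16}$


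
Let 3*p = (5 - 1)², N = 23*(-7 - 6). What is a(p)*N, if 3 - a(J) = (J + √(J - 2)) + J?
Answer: 6877/3 + 299*√30/3 ≈ 2838.2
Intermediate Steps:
N = -299 (N = 23*(-13) = -299)
p = 16/3 (p = (5 - 1)²/3 = (⅓)*4² = (⅓)*16 = 16/3 ≈ 5.3333)
a(J) = 3 - √(-2 + J) - 2*J (a(J) = 3 - ((J + √(J - 2)) + J) = 3 - ((J + √(-2 + J)) + J) = 3 - (√(-2 + J) + 2*J) = 3 + (-√(-2 + J) - 2*J) = 3 - √(-2 + J) - 2*J)
a(p)*N = (3 - √(-2 + 16/3) - 2*16/3)*(-299) = (3 - √(10/3) - 32/3)*(-299) = (3 - √30/3 - 32/3)*(-299) = (-23/3 - √30/3)*(-299) = 6877/3 + 299*√30/3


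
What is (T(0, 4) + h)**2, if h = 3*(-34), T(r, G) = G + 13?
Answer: 7225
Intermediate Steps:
T(r, G) = 13 + G
h = -102
(T(0, 4) + h)**2 = ((13 + 4) - 102)**2 = (17 - 102)**2 = (-85)**2 = 7225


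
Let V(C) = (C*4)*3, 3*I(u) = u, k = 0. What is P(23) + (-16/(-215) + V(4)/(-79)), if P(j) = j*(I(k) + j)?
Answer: 8976009/16985 ≈ 528.47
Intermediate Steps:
I(u) = u/3
P(j) = j**2 (P(j) = j*((1/3)*0 + j) = j*(0 + j) = j*j = j**2)
V(C) = 12*C (V(C) = (4*C)*3 = 12*C)
P(23) + (-16/(-215) + V(4)/(-79)) = 23**2 + (-16/(-215) + (12*4)/(-79)) = 529 + (-16*(-1/215) + 48*(-1/79)) = 529 + (16/215 - 48/79) = 529 - 9056/16985 = 8976009/16985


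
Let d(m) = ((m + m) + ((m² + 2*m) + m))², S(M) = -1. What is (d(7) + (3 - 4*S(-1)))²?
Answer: 49885969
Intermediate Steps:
d(m) = (m² + 5*m)² (d(m) = (2*m + (m² + 3*m))² = (m² + 5*m)²)
(d(7) + (3 - 4*S(-1)))² = (7²*(5 + 7)² + (3 - 4*(-1)))² = (49*12² + (3 + 4))² = (49*144 + 7)² = (7056 + 7)² = 7063² = 49885969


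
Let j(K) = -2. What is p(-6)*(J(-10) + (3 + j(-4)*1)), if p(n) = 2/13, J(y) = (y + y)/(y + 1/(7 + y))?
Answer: 14/31 ≈ 0.45161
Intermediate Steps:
J(y) = 2*y/(y + 1/(7 + y)) (J(y) = (2*y)/(y + 1/(7 + y)) = 2*y/(y + 1/(7 + y)))
p(n) = 2/13 (p(n) = 2*(1/13) = 2/13)
p(-6)*(J(-10) + (3 + j(-4)*1)) = 2*(2*(-10)*(7 - 10)/(1 + (-10)² + 7*(-10)) + (3 - 2*1))/13 = 2*(2*(-10)*(-3)/(1 + 100 - 70) + (3 - 2))/13 = 2*(2*(-10)*(-3)/31 + 1)/13 = 2*(2*(-10)*(1/31)*(-3) + 1)/13 = 2*(60/31 + 1)/13 = (2/13)*(91/31) = 14/31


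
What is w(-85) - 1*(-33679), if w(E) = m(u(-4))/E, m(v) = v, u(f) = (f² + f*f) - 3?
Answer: 2862686/85 ≈ 33679.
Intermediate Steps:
u(f) = -3 + 2*f² (u(f) = (f² + f²) - 3 = 2*f² - 3 = -3 + 2*f²)
w(E) = 29/E (w(E) = (-3 + 2*(-4)²)/E = (-3 + 2*16)/E = (-3 + 32)/E = 29/E)
w(-85) - 1*(-33679) = 29/(-85) - 1*(-33679) = 29*(-1/85) + 33679 = -29/85 + 33679 = 2862686/85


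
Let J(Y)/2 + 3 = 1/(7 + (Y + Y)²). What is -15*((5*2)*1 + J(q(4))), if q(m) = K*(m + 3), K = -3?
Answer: -106290/1771 ≈ -60.017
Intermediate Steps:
q(m) = -9 - 3*m (q(m) = -3*(m + 3) = -3*(3 + m) = -9 - 3*m)
J(Y) = -6 + 2/(7 + 4*Y²) (J(Y) = -6 + 2/(7 + (Y + Y)²) = -6 + 2/(7 + (2*Y)²) = -6 + 2/(7 + 4*Y²))
-15*((5*2)*1 + J(q(4))) = -15*((5*2)*1 + 8*(-5 - 3*(-9 - 3*4)²)/(7 + 4*(-9 - 3*4)²)) = -15*(10*1 + 8*(-5 - 3*(-9 - 12)²)/(7 + 4*(-9 - 12)²)) = -15*(10 + 8*(-5 - 3*(-21)²)/(7 + 4*(-21)²)) = -15*(10 + 8*(-5 - 3*441)/(7 + 4*441)) = -15*(10 + 8*(-5 - 1323)/(7 + 1764)) = -15*(10 + 8*(-1328)/1771) = -15*(10 + 8*(1/1771)*(-1328)) = -15*(10 - 10624/1771) = -15*7086/1771 = -106290/1771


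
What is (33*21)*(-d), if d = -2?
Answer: 1386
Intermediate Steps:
(33*21)*(-d) = (33*21)*(-1*(-2)) = 693*2 = 1386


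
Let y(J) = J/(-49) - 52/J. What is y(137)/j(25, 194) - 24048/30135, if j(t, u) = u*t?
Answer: -152302891/190697150 ≈ -0.79866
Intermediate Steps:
j(t, u) = t*u
y(J) = -52/J - J/49 (y(J) = J*(-1/49) - 52/J = -J/49 - 52/J = -52/J - J/49)
y(137)/j(25, 194) - 24048/30135 = (-52/137 - 1/49*137)/((25*194)) - 24048/30135 = (-52*1/137 - 137/49)/4850 - 24048*1/30135 = (-52/137 - 137/49)*(1/4850) - 8016/10045 = -21317/6713*1/4850 - 8016/10045 = -21317/32558050 - 8016/10045 = -152302891/190697150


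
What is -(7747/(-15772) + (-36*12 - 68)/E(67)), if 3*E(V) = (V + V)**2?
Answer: 40690783/70800508 ≈ 0.57472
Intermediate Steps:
E(V) = 4*V**2/3 (E(V) = (V + V)**2/3 = (2*V)**2/3 = (4*V**2)/3 = 4*V**2/3)
-(7747/(-15772) + (-36*12 - 68)/E(67)) = -(7747/(-15772) + (-36*12 - 68)/(((4/3)*67**2))) = -(7747*(-1/15772) + (-432 - 68)/(((4/3)*4489))) = -(-7747/15772 - 500/17956/3) = -(-7747/15772 - 500*3/17956) = -(-7747/15772 - 375/4489) = -1*(-40690783/70800508) = 40690783/70800508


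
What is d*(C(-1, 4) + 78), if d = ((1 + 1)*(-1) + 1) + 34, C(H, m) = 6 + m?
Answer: 2904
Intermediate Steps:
d = 33 (d = (2*(-1) + 1) + 34 = (-2 + 1) + 34 = -1 + 34 = 33)
d*(C(-1, 4) + 78) = 33*((6 + 4) + 78) = 33*(10 + 78) = 33*88 = 2904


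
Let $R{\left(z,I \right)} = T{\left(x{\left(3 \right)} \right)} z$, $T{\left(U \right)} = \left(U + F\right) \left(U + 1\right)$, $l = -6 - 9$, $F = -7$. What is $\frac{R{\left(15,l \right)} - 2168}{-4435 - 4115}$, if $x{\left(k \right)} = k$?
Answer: $\frac{1204}{4275} \approx 0.28164$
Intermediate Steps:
$l = -15$ ($l = -6 - 9 = -15$)
$T{\left(U \right)} = \left(1 + U\right) \left(-7 + U\right)$ ($T{\left(U \right)} = \left(U - 7\right) \left(U + 1\right) = \left(-7 + U\right) \left(1 + U\right) = \left(1 + U\right) \left(-7 + U\right)$)
$R{\left(z,I \right)} = - 16 z$ ($R{\left(z,I \right)} = \left(-7 + 3^{2} - 18\right) z = \left(-7 + 9 - 18\right) z = - 16 z$)
$\frac{R{\left(15,l \right)} - 2168}{-4435 - 4115} = \frac{\left(-16\right) 15 - 2168}{-4435 - 4115} = \frac{-240 - 2168}{-8550} = \left(-2408\right) \left(- \frac{1}{8550}\right) = \frac{1204}{4275}$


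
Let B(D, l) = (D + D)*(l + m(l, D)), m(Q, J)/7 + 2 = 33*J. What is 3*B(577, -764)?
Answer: 458746158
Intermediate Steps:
m(Q, J) = -14 + 231*J (m(Q, J) = -14 + 7*(33*J) = -14 + 231*J)
B(D, l) = 2*D*(-14 + l + 231*D) (B(D, l) = (D + D)*(l + (-14 + 231*D)) = (2*D)*(-14 + l + 231*D) = 2*D*(-14 + l + 231*D))
3*B(577, -764) = 3*(2*577*(-14 - 764 + 231*577)) = 3*(2*577*(-14 - 764 + 133287)) = 3*(2*577*132509) = 3*152915386 = 458746158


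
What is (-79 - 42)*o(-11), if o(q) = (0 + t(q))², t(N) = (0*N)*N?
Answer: 0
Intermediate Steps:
t(N) = 0 (t(N) = 0*N = 0)
o(q) = 0 (o(q) = (0 + 0)² = 0² = 0)
(-79 - 42)*o(-11) = (-79 - 42)*0 = -121*0 = 0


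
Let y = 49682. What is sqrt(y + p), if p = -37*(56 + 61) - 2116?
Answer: sqrt(43237) ≈ 207.94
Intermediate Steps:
p = -6445 (p = -37*117 - 2116 = -4329 - 2116 = -6445)
sqrt(y + p) = sqrt(49682 - 6445) = sqrt(43237)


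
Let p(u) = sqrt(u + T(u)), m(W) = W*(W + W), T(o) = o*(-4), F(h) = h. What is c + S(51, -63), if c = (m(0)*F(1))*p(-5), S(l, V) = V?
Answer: -63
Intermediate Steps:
T(o) = -4*o
m(W) = 2*W**2 (m(W) = W*(2*W) = 2*W**2)
p(u) = sqrt(3)*sqrt(-u) (p(u) = sqrt(u - 4*u) = sqrt(-3*u) = sqrt(3)*sqrt(-u))
c = 0 (c = ((2*0**2)*1)*(sqrt(3)*sqrt(-1*(-5))) = ((2*0)*1)*(sqrt(3)*sqrt(5)) = (0*1)*sqrt(15) = 0*sqrt(15) = 0)
c + S(51, -63) = 0 - 63 = -63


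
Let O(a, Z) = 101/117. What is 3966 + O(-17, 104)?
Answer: 464123/117 ≈ 3966.9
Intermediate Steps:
O(a, Z) = 101/117 (O(a, Z) = 101*(1/117) = 101/117)
3966 + O(-17, 104) = 3966 + 101/117 = 464123/117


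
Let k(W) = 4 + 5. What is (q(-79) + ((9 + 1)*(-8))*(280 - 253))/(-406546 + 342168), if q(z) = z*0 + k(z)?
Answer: 2151/64378 ≈ 0.033412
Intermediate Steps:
k(W) = 9
q(z) = 9 (q(z) = z*0 + 9 = 0 + 9 = 9)
(q(-79) + ((9 + 1)*(-8))*(280 - 253))/(-406546 + 342168) = (9 + ((9 + 1)*(-8))*(280 - 253))/(-406546 + 342168) = (9 + (10*(-8))*27)/(-64378) = (9 - 80*27)*(-1/64378) = (9 - 2160)*(-1/64378) = -2151*(-1/64378) = 2151/64378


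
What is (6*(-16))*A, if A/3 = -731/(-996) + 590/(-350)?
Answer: 796296/2905 ≈ 274.11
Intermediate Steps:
A = -33179/11620 (A = 3*(-731/(-996) + 590/(-350)) = 3*(-731*(-1/996) + 590*(-1/350)) = 3*(731/996 - 59/35) = 3*(-33179/34860) = -33179/11620 ≈ -2.8553)
(6*(-16))*A = (6*(-16))*(-33179/11620) = -96*(-33179/11620) = 796296/2905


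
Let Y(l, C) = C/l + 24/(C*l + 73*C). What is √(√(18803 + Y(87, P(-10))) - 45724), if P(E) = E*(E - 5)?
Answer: √(-3845388400 + 29*√158147738410)/290 ≈ 213.51*I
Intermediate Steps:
P(E) = E*(-5 + E)
Y(l, C) = 24/(73*C + C*l) + C/l (Y(l, C) = C/l + 24/(73*C + C*l) = 24/(73*C + C*l) + C/l)
√(√(18803 + Y(87, P(-10))) - 45724) = √(√(18803 + (24*87 + 73*(-10*(-5 - 10))² + 87*(-10*(-5 - 10))²)/(-10*(-5 - 10)*87*(73 + 87))) - 45724) = √(√(18803 + (1/87)*(2088 + 73*(-10*(-15))² + 87*(-10*(-15))²)/(-10*(-15)*160)) - 45724) = √(√(18803 + (1/87)*(1/160)*(2088 + 73*150² + 87*150²)/150) - 45724) = √(√(18803 + (1/150)*(1/87)*(1/160)*(2088 + 73*22500 + 87*22500)) - 45724) = √(√(18803 + (1/150)*(1/87)*(1/160)*(2088 + 1642500 + 1957500)) - 45724) = √(√(18803 + (1/150)*(1/87)*(1/160)*3602088) - 45724) = √(√(18803 + 50029/29000) - 45724) = √(√(545337029/29000) - 45724) = √(√158147738410/2900 - 45724) = √(-45724 + √158147738410/2900)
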